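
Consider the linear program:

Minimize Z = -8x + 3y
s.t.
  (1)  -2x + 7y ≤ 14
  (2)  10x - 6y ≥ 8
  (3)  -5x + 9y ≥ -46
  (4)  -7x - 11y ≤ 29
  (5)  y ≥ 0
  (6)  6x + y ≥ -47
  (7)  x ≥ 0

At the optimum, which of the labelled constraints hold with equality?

(1) and (3)

Vertices and Z = -8x + 3y:
  (70/29, 78/29) → Z = -326/29
  (448/17, 162/17) → Z = -3098/17
  (4/5, 0) → Z = -32/5
  (46/5, 0) → Z = -368/5

The minimum is at (448/17, 162/17). Substituting into each constraint, equality holds for (1) and (3); the remaining constraints have slack.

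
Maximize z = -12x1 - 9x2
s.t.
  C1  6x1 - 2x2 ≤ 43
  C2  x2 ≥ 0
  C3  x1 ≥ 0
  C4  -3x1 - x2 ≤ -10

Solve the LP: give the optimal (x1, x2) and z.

x1 = 10/3, x2 = 0, maximum z = -40

Vertices and z = -12x1 - 9x2:
  (43/6, 0) → z = -86
  (10/3, 0) → z = -40
  (0, 10) → z = -90
The feasible region is unbounded (it extends along (0, 1), (1, 3)), but z strictly decreases along every unbounded feasible direction, so there is no improving ray and the maximum is attained at a vertex.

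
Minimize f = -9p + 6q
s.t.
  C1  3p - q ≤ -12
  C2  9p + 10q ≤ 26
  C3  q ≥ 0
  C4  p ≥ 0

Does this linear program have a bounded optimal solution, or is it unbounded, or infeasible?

The boundaries 3p - q = -12 and 9p + 10q = 26 meet at (-94/39, 62/13), but that point violates p ≥ 0. Every candidate vertex is excluded by some other constraint, so the feasible region is empty.

infeasible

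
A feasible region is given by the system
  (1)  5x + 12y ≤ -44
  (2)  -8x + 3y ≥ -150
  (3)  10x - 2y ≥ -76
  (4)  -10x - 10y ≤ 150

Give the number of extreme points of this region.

4

Of the 6 pairwise boundary intersections, those satisfying every inequality are:
  (556/37, -1102/111)
  (-100/13, -6/13)
  (105/11, -270/11)
  (-53/6, -37/6)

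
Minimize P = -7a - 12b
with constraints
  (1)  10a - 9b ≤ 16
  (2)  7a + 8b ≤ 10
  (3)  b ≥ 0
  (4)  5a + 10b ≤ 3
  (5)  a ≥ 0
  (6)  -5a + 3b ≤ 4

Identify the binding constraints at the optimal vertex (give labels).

(3) and (4)

Feasible corners and P = -7a - 12b:
  (3/5, 0) → P = -21/5
  (0, 0) → P = 0
  (0, 3/10) → P = -18/5

The minimum is at (3/5, 0). Substituting into each constraint, equality holds for (3) and (4); the remaining constraints have slack.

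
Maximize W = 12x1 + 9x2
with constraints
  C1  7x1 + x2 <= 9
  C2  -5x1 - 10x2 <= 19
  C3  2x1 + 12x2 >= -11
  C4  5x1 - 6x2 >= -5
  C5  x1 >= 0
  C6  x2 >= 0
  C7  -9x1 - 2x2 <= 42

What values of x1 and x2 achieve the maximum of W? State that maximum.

x1 = 49/47, x2 = 80/47, maximum W = 1308/47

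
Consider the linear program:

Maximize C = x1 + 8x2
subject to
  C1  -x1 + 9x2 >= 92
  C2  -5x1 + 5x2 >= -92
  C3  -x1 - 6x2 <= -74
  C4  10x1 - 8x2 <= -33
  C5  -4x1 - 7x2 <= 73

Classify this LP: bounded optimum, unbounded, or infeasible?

From the feasible point (197/34, 773/68), moving in the direction (-7, 4) keeps every constraint satisfied while C increases without bound.

unbounded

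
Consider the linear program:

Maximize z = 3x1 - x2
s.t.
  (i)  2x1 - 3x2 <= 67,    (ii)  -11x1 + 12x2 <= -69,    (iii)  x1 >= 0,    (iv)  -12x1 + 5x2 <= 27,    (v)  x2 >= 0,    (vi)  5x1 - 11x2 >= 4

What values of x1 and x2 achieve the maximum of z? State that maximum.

Vertices and z = 3x1 - x2:
  (67/2, 0) → z = 201/2
  (725/7, 327/7) → z = 264
  (69/11, 0) → z = 207/11
  (711/61, 301/61) → z = 1832/61

x1 = 725/7, x2 = 327/7, maximum z = 264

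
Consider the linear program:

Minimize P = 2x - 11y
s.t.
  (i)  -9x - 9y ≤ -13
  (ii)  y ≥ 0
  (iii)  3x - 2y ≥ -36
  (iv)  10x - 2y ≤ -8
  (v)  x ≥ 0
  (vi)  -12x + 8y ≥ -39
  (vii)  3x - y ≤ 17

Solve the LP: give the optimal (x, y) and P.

Feasible corners and P = 2x - 11y:
  (4, 24) → P = -256
  (0, 18) → P = -198
  (0, 4) → P = -44

The binding constraints are 3x - 2y = -36 and 10x - 2y = -8.
Solving simultaneously gives x = 4, y = 24.

x = 4, y = 24, minimum P = -256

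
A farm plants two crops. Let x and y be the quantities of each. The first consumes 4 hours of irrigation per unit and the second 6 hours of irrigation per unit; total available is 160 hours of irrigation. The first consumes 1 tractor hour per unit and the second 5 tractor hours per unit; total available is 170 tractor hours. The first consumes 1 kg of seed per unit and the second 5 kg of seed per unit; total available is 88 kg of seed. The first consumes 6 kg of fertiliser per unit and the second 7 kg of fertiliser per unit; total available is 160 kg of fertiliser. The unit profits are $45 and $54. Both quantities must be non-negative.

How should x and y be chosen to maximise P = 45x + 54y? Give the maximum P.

x = 8, y = 16, maximum P = 1224

The binding constraints are x + 5y = 88 and 6x + 7y = 160.
Solving simultaneously gives x = 8, y = 16.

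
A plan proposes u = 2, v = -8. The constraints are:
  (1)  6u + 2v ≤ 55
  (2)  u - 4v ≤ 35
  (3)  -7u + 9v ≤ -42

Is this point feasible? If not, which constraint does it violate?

(1): -4 ≤ 55 ✓
(2): 34 ≤ 35 ✓
(3): -86 ≤ -42 ✓

feasible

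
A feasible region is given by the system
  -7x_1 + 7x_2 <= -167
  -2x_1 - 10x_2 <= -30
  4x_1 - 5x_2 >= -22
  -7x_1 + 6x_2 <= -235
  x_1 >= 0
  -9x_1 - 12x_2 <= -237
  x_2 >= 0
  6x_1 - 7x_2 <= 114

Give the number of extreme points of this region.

4

Of the 28 pairwise boundary intersections, those satisfying every inequality are:
  (989/7, 822/7)
  (643/7, 68)
  (362, 294)
  (961/13, 612/13)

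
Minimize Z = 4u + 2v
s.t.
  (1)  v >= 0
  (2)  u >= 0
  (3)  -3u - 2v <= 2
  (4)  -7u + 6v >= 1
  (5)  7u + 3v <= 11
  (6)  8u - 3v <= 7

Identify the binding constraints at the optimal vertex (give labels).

Feasible corners and Z = 4u + 2v:
  (0, 1/6) → Z = 1/3
  (0, 11/3) → Z = 22/3
  (1, 4/3) → Z = 20/3

The minimum is at (0, 1/6). Substituting into each constraint, equality holds for (2) and (4); the remaining constraints have slack.

(2) and (4)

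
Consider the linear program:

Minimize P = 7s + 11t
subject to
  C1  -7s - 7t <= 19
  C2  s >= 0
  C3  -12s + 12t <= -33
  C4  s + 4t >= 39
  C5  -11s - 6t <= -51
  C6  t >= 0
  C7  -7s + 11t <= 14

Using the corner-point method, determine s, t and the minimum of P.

s = 10, t = 29/4, minimum P = 599/4

Corner points and P = 7s + 11t:
  (10, 29/4) → P = 599/4
  (177/16, 133/16) → P = 1351/8
  (39, 0) → P = 273
The feasible region is unbounded (it extends along (11, 7), (1, 0)), but P strictly increases along every unbounded feasible direction, so there is no improving ray and the minimum is attained at a vertex.

At the optimal vertex, -12s + 12t = -33 and s + 4t = 39.
Solving simultaneously gives s = 10, t = 29/4.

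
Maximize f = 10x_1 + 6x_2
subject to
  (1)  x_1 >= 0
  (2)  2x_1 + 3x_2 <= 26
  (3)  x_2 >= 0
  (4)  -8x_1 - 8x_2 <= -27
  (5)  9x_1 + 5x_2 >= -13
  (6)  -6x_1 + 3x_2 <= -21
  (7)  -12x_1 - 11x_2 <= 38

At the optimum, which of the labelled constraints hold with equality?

(2) and (3)

Vertices and f = 10x_1 + 6x_2:
  (13, 0) → f = 130
  (47/8, 19/4) → f = 349/4
  (7/2, 0) → f = 35

The maximum is at (13, 0). Substituting into each constraint, equality holds for (2) and (3); the remaining constraints have slack.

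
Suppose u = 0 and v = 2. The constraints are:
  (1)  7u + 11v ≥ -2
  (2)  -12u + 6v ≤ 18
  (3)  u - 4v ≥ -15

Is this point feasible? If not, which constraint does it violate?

feasible

(1): 22 ≥ -2 ✓
(2): 12 ≤ 18 ✓
(3): -8 ≥ -15 ✓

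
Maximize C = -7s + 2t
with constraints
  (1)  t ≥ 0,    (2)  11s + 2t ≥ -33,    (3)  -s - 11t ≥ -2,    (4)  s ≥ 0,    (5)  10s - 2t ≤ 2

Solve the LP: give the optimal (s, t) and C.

s = 0, t = 2/11, maximum C = 4/11

Corner points and C = -7s + 2t:
  (0, 0) → C = 0
  (1/5, 0) → C = -7/5
  (0, 2/11) → C = 4/11
  (13/56, 9/56) → C = -73/56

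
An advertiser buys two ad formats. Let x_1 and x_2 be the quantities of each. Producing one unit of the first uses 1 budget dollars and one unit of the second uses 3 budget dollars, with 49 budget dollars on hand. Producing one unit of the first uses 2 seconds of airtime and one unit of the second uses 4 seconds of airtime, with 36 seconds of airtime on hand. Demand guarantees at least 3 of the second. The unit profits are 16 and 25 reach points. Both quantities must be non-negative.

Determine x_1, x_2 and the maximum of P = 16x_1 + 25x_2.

x_1 = 12, x_2 = 3, maximum P = 267

Feasible corners and P = 16x_1 + 25x_2:
  (0, 9) → P = 225
  (0, 3) → P = 75
  (12, 3) → P = 267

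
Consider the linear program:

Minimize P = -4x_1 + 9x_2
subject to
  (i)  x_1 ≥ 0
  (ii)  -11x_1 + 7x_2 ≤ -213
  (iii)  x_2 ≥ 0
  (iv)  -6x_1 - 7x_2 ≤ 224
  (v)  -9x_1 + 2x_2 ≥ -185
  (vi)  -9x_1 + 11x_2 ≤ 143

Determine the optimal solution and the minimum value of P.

x_1 = 185/9, x_2 = 0, minimum P = -740/9

Vertices and P = -4x_1 + 9x_2:
  (213/11, 0) → P = -852/11
  (869/41, 118/41) → P = -2414/41
  (185/9, 0) → P = -740/9

At the optimal vertex, x_2 = 0 and -9x_1 + 2x_2 = -185.
Solving simultaneously gives x_1 = 185/9, x_2 = 0.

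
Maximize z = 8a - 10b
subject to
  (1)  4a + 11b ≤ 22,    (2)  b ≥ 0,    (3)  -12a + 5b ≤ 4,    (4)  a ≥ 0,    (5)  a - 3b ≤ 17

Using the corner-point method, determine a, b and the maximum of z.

a = 11/2, b = 0, maximum z = 44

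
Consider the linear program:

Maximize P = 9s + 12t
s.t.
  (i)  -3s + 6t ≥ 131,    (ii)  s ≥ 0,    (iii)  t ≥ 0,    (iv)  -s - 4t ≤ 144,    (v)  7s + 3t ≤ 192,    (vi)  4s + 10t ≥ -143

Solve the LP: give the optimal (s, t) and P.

s = 0, t = 64, maximum P = 768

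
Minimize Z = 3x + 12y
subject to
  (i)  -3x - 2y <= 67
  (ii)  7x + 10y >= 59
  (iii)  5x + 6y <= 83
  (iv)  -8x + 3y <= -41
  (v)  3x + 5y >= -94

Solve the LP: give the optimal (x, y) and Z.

The optimum lies where 7x + 10y = 59 and 5x + 6y = 83.
Solving simultaneously gives x = 119/2, y = -143/4.

x = 119/2, y = -143/4, minimum Z = -501/2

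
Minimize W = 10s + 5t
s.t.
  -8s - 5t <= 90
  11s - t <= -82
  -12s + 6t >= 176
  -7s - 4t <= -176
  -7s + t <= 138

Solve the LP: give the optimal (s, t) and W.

Feasible corners and W = 10s + 5t:
  (-152/51, 2510/51) → W = 11030/51
  (14, 236) → W = 1320
  (-376/35, 314/5) → W = 1446/7

The binding constraints are -7s - 4t = -176 and -7s + t = 138.
Solving simultaneously gives s = -376/35, t = 314/5.

s = -376/35, t = 314/5, minimum W = 1446/7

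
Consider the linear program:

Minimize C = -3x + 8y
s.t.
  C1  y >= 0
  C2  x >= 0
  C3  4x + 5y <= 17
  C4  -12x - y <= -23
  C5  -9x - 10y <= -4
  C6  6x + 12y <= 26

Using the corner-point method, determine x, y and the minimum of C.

x = 17/4, y = 0, minimum C = -51/4

Vertices and C = -3x + 8y:
  (17/4, 0) → C = -51/4
  (23/12, 0) → C = -23/4
  (37/9, 1/9) → C = -103/9
  (125/69, 29/23) → C = 107/23

The binding constraints are y = 0 and 4x + 5y = 17.
Solving simultaneously gives x = 17/4, y = 0.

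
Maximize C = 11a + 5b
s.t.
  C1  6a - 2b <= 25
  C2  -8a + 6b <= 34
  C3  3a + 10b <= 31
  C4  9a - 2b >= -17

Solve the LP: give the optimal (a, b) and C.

a = 52/11, b = 37/22, maximum C = 1329/22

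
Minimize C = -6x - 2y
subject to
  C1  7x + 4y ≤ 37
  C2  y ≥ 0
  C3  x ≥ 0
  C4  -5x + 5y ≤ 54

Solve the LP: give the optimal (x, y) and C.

Extreme points and C = -6x - 2y:
  (37/7, 0) → C = -222/7
  (0, 37/4) → C = -37/2
  (0, 0) → C = 0

x = 37/7, y = 0, minimum C = -222/7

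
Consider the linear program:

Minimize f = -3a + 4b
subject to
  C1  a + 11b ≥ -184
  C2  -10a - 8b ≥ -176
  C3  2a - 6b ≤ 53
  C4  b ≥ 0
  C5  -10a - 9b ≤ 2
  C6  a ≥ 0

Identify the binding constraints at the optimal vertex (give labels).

Corner points and f = -3a + 4b:
  (88/5, 0) → f = -264/5
  (0, 22) → f = 88
  (0, 0) → f = 0

The minimum is at (88/5, 0). Substituting into each constraint, equality holds for C2 and C4; the remaining constraints have slack.

C2 and C4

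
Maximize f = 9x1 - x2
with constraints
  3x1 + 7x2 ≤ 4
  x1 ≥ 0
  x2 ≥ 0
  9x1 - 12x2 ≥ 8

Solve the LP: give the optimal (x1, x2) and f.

Extreme points and f = 9x1 - x2:
  (4/3, 0) → f = 12
  (104/99, 4/33) → f = 28/3
  (8/9, 0) → f = 8

The binding constraints are 3x1 + 7x2 = 4 and x2 = 0.
Solving simultaneously gives x1 = 4/3, x2 = 0.

x1 = 4/3, x2 = 0, maximum f = 12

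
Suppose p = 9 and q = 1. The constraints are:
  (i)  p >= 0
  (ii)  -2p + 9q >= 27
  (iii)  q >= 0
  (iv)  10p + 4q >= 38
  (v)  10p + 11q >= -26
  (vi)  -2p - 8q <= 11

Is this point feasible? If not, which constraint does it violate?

not feasible — violates (ii)

Constraint (ii): -2p + 9q = -9, which is not ≥ 27. All other constraints are satisfied.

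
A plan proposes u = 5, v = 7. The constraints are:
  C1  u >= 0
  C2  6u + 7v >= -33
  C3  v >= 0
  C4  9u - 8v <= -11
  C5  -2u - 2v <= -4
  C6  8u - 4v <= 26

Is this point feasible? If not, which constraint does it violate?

feasible

C1: 5 ≥ 0 ✓
C2: 79 ≥ -33 ✓
C3: 7 ≥ 0 ✓
C4: -11 ≤ -11 ✓
C5: -24 ≤ -4 ✓
C6: 12 ≤ 26 ✓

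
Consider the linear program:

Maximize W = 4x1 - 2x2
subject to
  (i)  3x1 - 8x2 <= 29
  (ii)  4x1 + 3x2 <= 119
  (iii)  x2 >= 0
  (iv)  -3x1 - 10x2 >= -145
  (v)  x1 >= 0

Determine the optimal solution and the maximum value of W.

Corner points and W = 4x1 - 2x2:
  (1039/41, 241/41) → W = 3674/41
  (29/3, 0) → W = 116/3
  (755/31, 223/31) → W = 2574/31
  (0, 0) → W = 0
  (0, 29/2) → W = -29

The optimum lies where 3x1 - 8x2 = 29 and 4x1 + 3x2 = 119.
Solving simultaneously gives x1 = 1039/41, x2 = 241/41.

x1 = 1039/41, x2 = 241/41, maximum W = 3674/41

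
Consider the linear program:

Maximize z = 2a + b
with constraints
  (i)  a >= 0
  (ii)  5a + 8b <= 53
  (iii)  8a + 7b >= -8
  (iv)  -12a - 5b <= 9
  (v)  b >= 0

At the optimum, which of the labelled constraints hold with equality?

Feasible corners and z = 2a + b:
  (0, 53/8) → z = 53/8
  (0, 0) → z = 0
  (53/5, 0) → z = 106/5

The maximum is at (53/5, 0). Substituting into each constraint, equality holds for (ii) and (v); the remaining constraints have slack.

(ii) and (v)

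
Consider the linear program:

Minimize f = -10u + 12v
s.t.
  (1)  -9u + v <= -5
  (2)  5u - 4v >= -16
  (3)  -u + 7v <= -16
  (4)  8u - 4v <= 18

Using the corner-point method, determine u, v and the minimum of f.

Extreme points and f = -10u + 12v:
  (19/62, -139/62) → f = -929/31
  (1/14, -61/14) → f = -53
  (31/26, -55/26) → f = -485/13

At the optimal vertex, -9u + v = -5 and 8u - 4v = 18.
Solving simultaneously gives u = 1/14, v = -61/14.

u = 1/14, v = -61/14, minimum f = -53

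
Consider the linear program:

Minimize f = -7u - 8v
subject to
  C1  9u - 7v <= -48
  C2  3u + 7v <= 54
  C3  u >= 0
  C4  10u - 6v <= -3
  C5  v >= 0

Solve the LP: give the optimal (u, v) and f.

Corner points and f = -7u - 8v:
  (1/2, 15/2) → f = -127/2
  (0, 48/7) → f = -384/7
  (0, 54/7) → f = -432/7

u = 1/2, v = 15/2, minimum f = -127/2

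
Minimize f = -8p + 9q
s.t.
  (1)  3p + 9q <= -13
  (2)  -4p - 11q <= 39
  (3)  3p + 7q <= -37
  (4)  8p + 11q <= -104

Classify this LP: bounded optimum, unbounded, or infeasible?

bounded optimum

Extreme points and f = -8p + 9q:
  (-208/3, 65/3) → f = 2249/3
  (-121/3, 12) → f = 1292/3
  (-134/5, 31/5) → f = 1351/5
The feasible region has finitely many vertices and no improving ray; the minimum is 1351/5 at (-134/5, 31/5).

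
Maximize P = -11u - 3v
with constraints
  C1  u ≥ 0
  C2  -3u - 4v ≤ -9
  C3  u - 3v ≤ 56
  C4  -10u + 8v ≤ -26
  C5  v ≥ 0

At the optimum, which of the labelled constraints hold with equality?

Vertices and P = -11u - 3v:
  (11/4, 3/16) → P = -493/16
  (3, 0) → P = -33
  (56, 0) → P = -616
The feasible region is unbounded (it extends along (3, 1), (4, 5)), but P strictly decreases along every unbounded feasible direction, so there is no improving ray and the maximum is attained at a vertex.

The maximum is at (11/4, 3/16). Substituting into each constraint, equality holds for C2 and C4; the remaining constraints have slack.

C2 and C4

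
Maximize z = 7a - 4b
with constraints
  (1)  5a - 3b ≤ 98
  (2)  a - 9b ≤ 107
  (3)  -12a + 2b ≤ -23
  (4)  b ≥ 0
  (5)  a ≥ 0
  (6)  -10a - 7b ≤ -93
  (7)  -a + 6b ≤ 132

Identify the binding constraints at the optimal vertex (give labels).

(1) and (7)

Feasible corners and z = 7a - 4b:
  (98/5, 0) → z = 686/5
  (328/9, 758/27) → z = 3856/27
  (347/104, 443/52) → z = -1115/104
  (201/35, 1607/70) → z = -1807/35
  (93/10, 0) → z = 651/10

The maximum is at (328/9, 758/27). Substituting into each constraint, equality holds for (1) and (7); the remaining constraints have slack.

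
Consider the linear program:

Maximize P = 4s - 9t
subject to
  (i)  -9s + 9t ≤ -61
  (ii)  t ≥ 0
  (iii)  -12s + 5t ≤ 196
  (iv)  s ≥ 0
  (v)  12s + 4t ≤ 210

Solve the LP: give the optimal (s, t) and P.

s = 35/2, t = 0, maximum P = 70

Vertices and P = 4s - 9t:
  (61/9, 0) → P = 244/9
  (1067/72, 193/24) → P = -943/72
  (35/2, 0) → P = 70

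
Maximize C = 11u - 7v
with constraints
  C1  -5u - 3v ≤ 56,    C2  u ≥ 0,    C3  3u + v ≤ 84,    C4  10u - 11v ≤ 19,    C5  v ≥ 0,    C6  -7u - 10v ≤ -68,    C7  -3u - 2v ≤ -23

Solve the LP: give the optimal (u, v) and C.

Vertices and C = 11u - 7v:
  (0, 84) → C = -588
  (0, 23/2) → C = -161/2
  (943/43, 783/43) → C = 4892/43
  (291/53, 173/53) → C = 1990/53

u = 943/43, v = 783/43, maximum C = 4892/43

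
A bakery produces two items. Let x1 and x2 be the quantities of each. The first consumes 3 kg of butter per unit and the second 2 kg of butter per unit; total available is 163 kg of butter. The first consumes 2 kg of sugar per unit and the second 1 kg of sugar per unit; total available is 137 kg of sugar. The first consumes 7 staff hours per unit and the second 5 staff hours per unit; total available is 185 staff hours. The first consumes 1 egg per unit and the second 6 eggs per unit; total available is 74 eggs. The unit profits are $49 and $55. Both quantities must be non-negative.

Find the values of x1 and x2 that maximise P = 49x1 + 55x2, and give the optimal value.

x1 = 20, x2 = 9, maximum P = 1475

Vertices and P = 49x1 + 55x2:
  (0, 0) → P = 0
  (0, 37/3) → P = 2035/3
  (185/7, 0) → P = 1295
  (20, 9) → P = 1475

At the optimal vertex, 7x1 + 5x2 = 185 and x1 + 6x2 = 74.
Solving simultaneously gives x1 = 20, x2 = 9.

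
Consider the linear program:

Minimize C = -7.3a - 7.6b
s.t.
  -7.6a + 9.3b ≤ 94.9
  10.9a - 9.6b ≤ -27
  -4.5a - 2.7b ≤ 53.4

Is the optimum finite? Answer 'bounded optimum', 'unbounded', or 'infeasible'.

bounded optimum

Extreme points and C = -7.3a - 7.6b:
  (21998/947, 82921/2841) → C = -5559779/14205
  (-1195/99, 101/297) → C = 254029/2970
  (-6506/807, -15352/2421) → C = 1295783/12105
The feasible region has finitely many vertices and no improving ray; the minimum is -5559779/14205 at (21998/947, 82921/2841).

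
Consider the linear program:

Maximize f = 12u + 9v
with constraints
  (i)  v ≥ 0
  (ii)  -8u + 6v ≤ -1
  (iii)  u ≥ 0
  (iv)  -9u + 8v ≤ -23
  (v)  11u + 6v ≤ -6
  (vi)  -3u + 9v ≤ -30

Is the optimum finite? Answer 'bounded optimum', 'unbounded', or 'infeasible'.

The boundaries v = 0 and -3u + 9v = -30 meet at (10, 0), but that point violates 11u + 6v ≤ -6. Every candidate vertex is excluded by some other constraint, so the feasible region is empty.

infeasible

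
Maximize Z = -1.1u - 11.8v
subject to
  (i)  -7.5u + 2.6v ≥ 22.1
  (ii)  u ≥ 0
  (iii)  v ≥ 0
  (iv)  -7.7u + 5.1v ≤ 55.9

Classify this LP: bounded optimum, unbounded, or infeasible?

Feasible corners and Z = -1.1u - 11.8v:
  (0, 8.5) → Z = -100.3
  (3263/1823, 24908/1823) → Z = -2975037/18230
  (0, 559/51) → Z = -32981/255
The feasible region has finitely many vertices and no improving ray; the maximum is -100.3 at (0, 8.5).

bounded optimum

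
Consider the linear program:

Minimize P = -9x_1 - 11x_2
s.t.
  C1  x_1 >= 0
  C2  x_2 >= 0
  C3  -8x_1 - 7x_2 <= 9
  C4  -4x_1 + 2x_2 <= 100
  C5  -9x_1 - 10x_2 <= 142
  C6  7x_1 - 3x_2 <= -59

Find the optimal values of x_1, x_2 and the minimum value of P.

Extreme points and P = -9x_1 - 11x_2:
  (0, 50) → P = -550
  (0, 59/3) → P = -649/3
  (91, 232) → P = -3371

The binding constraints are -4x_1 + 2x_2 = 100 and 7x_1 - 3x_2 = -59.
Solving simultaneously gives x_1 = 91, x_2 = 232.

x_1 = 91, x_2 = 232, minimum P = -3371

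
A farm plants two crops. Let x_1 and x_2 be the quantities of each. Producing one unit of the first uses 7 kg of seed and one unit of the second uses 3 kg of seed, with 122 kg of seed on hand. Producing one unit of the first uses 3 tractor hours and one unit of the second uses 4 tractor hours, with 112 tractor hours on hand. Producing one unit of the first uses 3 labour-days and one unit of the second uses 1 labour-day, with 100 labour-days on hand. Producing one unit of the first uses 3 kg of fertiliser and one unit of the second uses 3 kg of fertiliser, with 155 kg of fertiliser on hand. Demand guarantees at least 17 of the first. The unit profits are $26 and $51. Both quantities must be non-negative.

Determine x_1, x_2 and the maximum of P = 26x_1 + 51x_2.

x_1 = 17, x_2 = 1, maximum P = 493

Vertices and P = 26x_1 + 51x_2:
  (122/7, 0) → P = 3172/7
  (17, 0) → P = 442
  (17, 1) → P = 493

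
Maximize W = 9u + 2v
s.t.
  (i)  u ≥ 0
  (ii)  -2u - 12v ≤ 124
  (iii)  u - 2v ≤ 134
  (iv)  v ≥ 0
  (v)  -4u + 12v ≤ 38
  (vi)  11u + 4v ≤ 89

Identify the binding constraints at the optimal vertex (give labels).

Extreme points and W = 9u + 2v:
  (0, 0) → W = 0
  (0, 19/6) → W = 19/3
  (89/11, 0) → W = 801/11
  (229/37, 387/74) → W = 2448/37

The maximum is at (89/11, 0). Substituting into each constraint, equality holds for (iv) and (vi); the remaining constraints have slack.

(iv) and (vi)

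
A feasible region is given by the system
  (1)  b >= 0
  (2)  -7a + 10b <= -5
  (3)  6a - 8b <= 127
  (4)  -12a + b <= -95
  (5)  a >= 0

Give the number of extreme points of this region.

The feasible vertices (each the meet of two boundaries and inside every other half-plane) are:
  (127/6, 0)
  (95/12, 0)
  (615/2, 859/4)
  (945/113, 605/113)

4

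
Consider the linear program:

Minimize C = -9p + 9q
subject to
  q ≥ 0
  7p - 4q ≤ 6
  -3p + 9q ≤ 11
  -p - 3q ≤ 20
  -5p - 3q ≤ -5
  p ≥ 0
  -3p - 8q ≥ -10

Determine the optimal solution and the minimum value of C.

Feasible corners and C = -9p + 9q:
  (38/41, 5/41) → C = -297/41
  (22/17, 13/17) → C = -81/17
  (10/31, 35/31) → C = 225/31

p = 38/41, q = 5/41, minimum C = -297/41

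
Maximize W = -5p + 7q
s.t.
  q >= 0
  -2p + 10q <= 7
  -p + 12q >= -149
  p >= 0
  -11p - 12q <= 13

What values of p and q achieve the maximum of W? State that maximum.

p = 0, q = 7/10, maximum W = 49/10

Feasible corners and W = -5p + 7q:
  (149, 0) → W = -745
  (0, 0) → W = 0
  (0, 7/10) → W = 49/10
The feasible region is unbounded (it extends along (12, 1), (5, 1)), but W strictly decreases along every unbounded feasible direction, so there is no improving ray and the maximum is attained at a vertex.

At the optimal vertex, -2p + 10q = 7 and p = 0.
Solving simultaneously gives p = 0, q = 7/10.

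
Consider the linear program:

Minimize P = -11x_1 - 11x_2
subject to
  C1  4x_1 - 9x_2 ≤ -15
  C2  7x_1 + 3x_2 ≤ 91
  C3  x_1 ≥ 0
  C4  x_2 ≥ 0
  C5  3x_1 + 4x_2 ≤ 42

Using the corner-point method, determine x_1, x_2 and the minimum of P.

x_1 = 318/43, x_2 = 213/43, minimum P = -5841/43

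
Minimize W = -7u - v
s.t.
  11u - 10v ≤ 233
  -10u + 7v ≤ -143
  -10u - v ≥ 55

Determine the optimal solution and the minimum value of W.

Corner points and W = -7u - v:
  (-201/23, -757/23) → W = 2164/23
  (-317/111, -2935/111) → W = 1718/37
  (-121/40, -99/4) → W = 1837/40

At the optimal vertex, -10u + 7v = -143 and -10u - v = 55.
Solving simultaneously gives u = -121/40, v = -99/4.

u = -121/40, v = -99/4, minimum W = 1837/40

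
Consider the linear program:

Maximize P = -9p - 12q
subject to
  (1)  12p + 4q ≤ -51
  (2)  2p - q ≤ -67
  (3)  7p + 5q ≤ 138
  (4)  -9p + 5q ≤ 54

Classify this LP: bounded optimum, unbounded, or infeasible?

unbounded

From the feasible point (-281, -495), moving in the direction (-5, -9) keeps every constraint satisfied while P increases without bound.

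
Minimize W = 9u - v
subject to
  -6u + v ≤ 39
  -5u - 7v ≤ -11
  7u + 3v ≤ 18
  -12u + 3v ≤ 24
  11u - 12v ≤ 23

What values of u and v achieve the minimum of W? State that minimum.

Extreme points and W = 9u - v:
  (-15/11, 28/11) → W = -163/11
  (293/137, 6/137) → W = 2631/137
  (-6/19, 128/19) → W = -182/19
  (95/39, 37/117) → W = 2528/117

u = -15/11, v = 28/11, minimum W = -163/11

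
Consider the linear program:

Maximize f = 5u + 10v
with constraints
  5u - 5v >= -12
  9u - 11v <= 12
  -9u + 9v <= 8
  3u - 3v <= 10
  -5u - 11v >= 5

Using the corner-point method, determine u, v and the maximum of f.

u = 1/2, v = -15/22, maximum f = -95/22

Vertices and f = 5u + 10v:
  (-98/9, -10) → f = -1390/9
  (1/2, -15/22) → f = -95/22
  (-133/144, -5/144) → f = -715/144

At the optimal vertex, 9u - 11v = 12 and -5u - 11v = 5.
Solving simultaneously gives u = 1/2, v = -15/22.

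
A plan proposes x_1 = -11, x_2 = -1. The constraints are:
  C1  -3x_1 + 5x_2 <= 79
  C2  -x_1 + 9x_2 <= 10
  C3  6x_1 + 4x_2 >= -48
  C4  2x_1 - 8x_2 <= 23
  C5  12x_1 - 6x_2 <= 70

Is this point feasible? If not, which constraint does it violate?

Constraint C3: 6x_1 + 4x_2 = -70, which is not ≥ -48. All other constraints are satisfied.

not feasible — violates C3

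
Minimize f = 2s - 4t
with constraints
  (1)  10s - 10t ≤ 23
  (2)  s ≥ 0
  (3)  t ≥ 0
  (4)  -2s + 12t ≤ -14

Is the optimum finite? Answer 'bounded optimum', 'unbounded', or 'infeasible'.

The boundaries 10s - 10t = 23 and s = 0 meet at (0, -23/10), but that point violates t ≥ 0. Every candidate vertex is excluded by some other constraint, so the feasible region is empty.

infeasible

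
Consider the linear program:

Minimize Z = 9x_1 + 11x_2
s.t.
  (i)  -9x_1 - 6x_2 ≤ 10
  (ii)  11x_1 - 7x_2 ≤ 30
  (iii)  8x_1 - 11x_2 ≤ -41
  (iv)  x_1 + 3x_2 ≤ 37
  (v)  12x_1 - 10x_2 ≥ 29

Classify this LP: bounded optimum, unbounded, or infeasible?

infeasible

The boundaries -9x_1 - 6x_2 = 10 and 11x_1 - 7x_2 = 30 meet at (110/129, -380/129), but that point violates 8x_1 - 11x_2 ≤ -41. Every candidate vertex is excluded by some other constraint, so the feasible region is empty.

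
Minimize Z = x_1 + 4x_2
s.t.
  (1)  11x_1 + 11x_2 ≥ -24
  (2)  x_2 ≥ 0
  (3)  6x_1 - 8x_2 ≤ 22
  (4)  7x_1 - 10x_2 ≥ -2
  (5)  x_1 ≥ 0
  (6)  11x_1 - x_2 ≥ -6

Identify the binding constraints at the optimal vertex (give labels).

Extreme points and Z = x_1 + 4x_2:
  (11/3, 0) → Z = 11/3
  (0, 0) → Z = 0
  (59, 83/2) → Z = 225
  (0, 1/5) → Z = 4/5

The minimum is at (0, 0). Substituting into each constraint, equality holds for (2) and (5); the remaining constraints have slack.

(2) and (5)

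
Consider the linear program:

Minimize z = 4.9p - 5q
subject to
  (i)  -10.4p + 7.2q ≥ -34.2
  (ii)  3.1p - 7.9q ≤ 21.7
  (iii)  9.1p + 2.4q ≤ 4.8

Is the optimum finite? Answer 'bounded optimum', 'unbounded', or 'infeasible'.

unbounded

From the feasible point (9000/7933, -18259/7933), moving in the direction (-7.9, -3.1) keeps every constraint satisfied while z decreases without bound.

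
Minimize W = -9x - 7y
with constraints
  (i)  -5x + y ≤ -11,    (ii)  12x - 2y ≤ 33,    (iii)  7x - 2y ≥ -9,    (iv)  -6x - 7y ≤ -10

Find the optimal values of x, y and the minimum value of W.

Vertices and W = -9x - 7y:
  (11/2, 33/2) → W = -165
  (87/41, -16/41) → W = -671/41
  (251/96, -13/16) → W = -571/32

x = 11/2, y = 33/2, minimum W = -165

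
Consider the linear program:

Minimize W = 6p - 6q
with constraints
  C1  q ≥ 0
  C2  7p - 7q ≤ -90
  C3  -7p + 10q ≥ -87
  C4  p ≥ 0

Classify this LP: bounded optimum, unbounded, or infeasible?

unbounded

From the feasible point (0, 90/7), moving in the direction (0, 1) keeps every constraint satisfied while W decreases without bound.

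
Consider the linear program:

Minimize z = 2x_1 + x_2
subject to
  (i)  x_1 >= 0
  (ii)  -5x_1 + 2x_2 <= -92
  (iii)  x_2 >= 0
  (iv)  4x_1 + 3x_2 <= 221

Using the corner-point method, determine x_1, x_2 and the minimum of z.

x_1 = 92/5, x_2 = 0, minimum z = 184/5

Extreme points and z = 2x_1 + x_2:
  (92/5, 0) → z = 184/5
  (718/23, 737/23) → z = 2173/23
  (221/4, 0) → z = 221/2

The binding constraints are -5x_1 + 2x_2 = -92 and x_2 = 0.
Solving simultaneously gives x_1 = 92/5, x_2 = 0.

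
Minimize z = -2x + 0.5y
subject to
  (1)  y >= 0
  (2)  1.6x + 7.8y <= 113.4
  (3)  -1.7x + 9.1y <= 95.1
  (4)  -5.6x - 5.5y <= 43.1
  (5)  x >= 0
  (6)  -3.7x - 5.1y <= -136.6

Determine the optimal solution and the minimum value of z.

x = 70.875, y = 0, minimum z = -141.75

Feasible corners and z = -2x + 0.5y:
  (567/8, 0) → z = -567/4
  (1366/37, 0) → z = -2732/37
  (353/15, 437/45) → z = -3799/90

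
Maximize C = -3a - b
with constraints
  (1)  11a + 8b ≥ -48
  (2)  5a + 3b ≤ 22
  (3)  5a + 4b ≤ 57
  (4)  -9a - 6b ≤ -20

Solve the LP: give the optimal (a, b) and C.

Vertices and C = -3a - b:
  (-83/5, 35) → C = 74/5
  (24, -98/3) → C = -118/3
  (-131/3, 413/6) → C = 373/6

At the optimal vertex, 5a + 4b = 57 and -9a - 6b = -20.
Solving simultaneously gives a = -131/3, b = 413/6.

a = -131/3, b = 413/6, maximum C = 373/6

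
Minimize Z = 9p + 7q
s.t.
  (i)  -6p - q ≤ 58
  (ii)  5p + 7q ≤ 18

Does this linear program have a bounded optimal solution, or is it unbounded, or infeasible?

From the feasible point (-424/37, 398/37), moving in the direction (1, -6) keeps every constraint satisfied while Z decreases without bound.

unbounded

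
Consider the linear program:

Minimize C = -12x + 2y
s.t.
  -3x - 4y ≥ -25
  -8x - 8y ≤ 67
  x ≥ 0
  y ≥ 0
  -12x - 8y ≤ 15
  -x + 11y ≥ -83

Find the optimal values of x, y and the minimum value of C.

Extreme points and C = -12x + 2y:
  (0, 25/4) → C = 25/2
  (25/3, 0) → C = -100
  (0, 0) → C = 0

The optimum lies where -3x - 4y = -25 and y = 0.
Solving simultaneously gives x = 25/3, y = 0.

x = 25/3, y = 0, minimum C = -100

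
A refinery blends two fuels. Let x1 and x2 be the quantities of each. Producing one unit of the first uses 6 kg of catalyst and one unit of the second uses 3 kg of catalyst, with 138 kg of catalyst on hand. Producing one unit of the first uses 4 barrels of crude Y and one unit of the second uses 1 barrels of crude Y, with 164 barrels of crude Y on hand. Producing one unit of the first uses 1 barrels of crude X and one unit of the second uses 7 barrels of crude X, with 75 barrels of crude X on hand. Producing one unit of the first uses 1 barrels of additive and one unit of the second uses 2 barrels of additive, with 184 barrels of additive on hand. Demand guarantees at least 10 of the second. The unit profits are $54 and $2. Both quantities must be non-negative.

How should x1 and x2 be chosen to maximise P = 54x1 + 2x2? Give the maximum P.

x1 = 5, x2 = 10, maximum P = 290

Feasible corners and P = 54x1 + 2x2:
  (0, 75/7) → P = 150/7
  (0, 10) → P = 20
  (5, 10) → P = 290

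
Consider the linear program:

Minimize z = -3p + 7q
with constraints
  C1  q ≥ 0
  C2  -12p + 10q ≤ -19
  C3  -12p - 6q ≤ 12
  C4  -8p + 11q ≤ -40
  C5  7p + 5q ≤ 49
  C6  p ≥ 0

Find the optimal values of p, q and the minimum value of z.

Corner points and z = -3p + 7q:
  (5, 0) → z = -15
  (7, 0) → z = -21
  (739/117, 112/117) → z = -1433/117

p = 7, q = 0, minimum z = -21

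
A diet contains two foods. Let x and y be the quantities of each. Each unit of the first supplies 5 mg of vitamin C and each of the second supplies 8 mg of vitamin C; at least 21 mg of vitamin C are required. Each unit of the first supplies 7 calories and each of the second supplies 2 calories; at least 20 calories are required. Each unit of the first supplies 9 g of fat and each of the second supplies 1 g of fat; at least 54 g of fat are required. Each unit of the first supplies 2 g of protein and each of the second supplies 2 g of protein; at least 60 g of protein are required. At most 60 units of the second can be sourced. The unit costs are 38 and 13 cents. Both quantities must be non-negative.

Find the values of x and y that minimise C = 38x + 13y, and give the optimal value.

Corner points and C = 38x + 13y:
  (0, 54) → C = 702
  (0, 60) → C = 780
  (30, 0) → C = 1140
  (3, 27) → C = 465
The feasible region is unbounded (it extends along (1, 0)), but C strictly increases along every unbounded feasible direction, so there is no improving ray and the minimum is attained at a vertex.

The binding constraints are 9x + y = 54 and 2x + 2y = 60.
Solving simultaneously gives x = 3, y = 27.

x = 3, y = 27, minimum C = 465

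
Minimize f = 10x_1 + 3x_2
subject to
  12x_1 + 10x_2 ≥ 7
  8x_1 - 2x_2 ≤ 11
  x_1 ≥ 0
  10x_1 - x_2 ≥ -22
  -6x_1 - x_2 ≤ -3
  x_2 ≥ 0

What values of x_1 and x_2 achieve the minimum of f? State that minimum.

Corner points and f = 10x_1 + 3x_2:
  (23/48, 1/8) → f = 31/6
  (7/12, 0) → f = 35/6
  (11/8, 0) → f = 55/4
  (0, 22) → f = 66
  (0, 3) → f = 9
The feasible region is unbounded (it extends along (1, 10), (1, 4)), but f strictly increases along every unbounded feasible direction, so there is no improving ray and the minimum is attained at a vertex.

The optimum lies where 12x_1 + 10x_2 = 7 and -6x_1 - x_2 = -3.
Solving simultaneously gives x_1 = 23/48, x_2 = 1/8.

x_1 = 23/48, x_2 = 1/8, minimum f = 31/6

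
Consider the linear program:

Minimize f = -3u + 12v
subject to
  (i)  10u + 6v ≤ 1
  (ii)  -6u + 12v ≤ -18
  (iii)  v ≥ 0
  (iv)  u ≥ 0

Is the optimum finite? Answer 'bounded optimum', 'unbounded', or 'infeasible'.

The boundaries 10u + 6v = 1 and -6u + 12v = -18 meet at (10/13, -29/26), but that point violates v ≥ 0. Every candidate vertex is excluded by some other constraint, so the feasible region is empty.

infeasible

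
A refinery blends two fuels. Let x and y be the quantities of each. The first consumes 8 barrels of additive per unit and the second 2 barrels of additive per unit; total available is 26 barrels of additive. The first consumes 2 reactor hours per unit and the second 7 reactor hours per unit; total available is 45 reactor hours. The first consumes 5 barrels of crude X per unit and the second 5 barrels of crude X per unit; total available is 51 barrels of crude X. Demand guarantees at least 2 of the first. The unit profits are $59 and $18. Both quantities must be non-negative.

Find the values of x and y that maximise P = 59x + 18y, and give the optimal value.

x = 2, y = 5, maximum P = 208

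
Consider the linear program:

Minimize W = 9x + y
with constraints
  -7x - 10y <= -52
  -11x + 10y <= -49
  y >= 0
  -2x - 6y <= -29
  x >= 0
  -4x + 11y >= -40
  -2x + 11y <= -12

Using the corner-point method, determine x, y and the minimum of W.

x = 23/2, y = 1, minimum W = 209/2

Feasible corners and W = 9x + y:
  (559/46, 18/23) → W = 5067/46
  (23/2, 1) → W = 209/2
  (14, 16/11) → W = 1402/11

The binding constraints are -2x - 6y = -29 and -2x + 11y = -12.
Solving simultaneously gives x = 23/2, y = 1.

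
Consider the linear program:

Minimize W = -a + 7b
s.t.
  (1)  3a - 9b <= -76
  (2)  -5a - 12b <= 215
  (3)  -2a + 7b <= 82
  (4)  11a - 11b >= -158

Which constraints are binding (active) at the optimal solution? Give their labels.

Vertices and W = -a + 7b:
  (206/3, 94/3) → W = 452/3
  (-293/33, 181/33) → W = 520/11
  (-204/55, 586/55) → W = 4306/55

The minimum is at (-293/33, 181/33). Substituting into each constraint, equality holds for (1) and (4); the remaining constraints have slack.

(1) and (4)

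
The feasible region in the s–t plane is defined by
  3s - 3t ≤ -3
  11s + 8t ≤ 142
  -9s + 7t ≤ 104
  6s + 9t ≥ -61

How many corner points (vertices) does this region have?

4

The feasible vertices (each the meet of two boundaries and inside every other half-plane) are:
  (134/19, 153/19)
  (-14/3, -11/3)
  (162/149, 2422/149)
  (-1363/123, 25/41)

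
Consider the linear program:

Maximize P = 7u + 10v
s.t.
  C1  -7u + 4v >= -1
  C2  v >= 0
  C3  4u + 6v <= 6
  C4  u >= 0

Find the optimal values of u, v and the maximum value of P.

Extreme points and P = 7u + 10v:
  (1/7, 0) → P = 1
  (15/29, 19/29) → P = 295/29
  (0, 0) → P = 0
  (0, 1) → P = 10

The optimum lies where -7u + 4v = -1 and 4u + 6v = 6.
Solving simultaneously gives u = 15/29, v = 19/29.

u = 15/29, v = 19/29, maximum P = 295/29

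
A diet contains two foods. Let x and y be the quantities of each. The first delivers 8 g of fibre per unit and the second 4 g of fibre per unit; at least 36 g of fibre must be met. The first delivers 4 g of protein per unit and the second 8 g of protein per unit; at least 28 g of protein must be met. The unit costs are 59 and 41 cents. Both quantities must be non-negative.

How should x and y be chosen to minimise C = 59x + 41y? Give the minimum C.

The feasible region is unbounded (it extends along (0, 1), (1, 0)), but C strictly increases along every unbounded feasible direction, so there is no improving ray and the minimum is attained at a vertex.

x = 11/3, y = 5/3, minimum C = 854/3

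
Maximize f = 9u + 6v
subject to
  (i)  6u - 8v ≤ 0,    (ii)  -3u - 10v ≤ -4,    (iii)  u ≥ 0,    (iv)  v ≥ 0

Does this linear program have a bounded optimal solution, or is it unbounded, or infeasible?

From the feasible point (8/21, 2/7), moving in the direction (0, 1) keeps every constraint satisfied while f increases without bound.

unbounded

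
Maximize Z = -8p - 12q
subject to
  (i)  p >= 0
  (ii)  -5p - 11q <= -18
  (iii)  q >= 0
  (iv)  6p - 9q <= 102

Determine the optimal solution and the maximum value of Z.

Extreme points and Z = -8p - 12q:
  (0, 18/11) → Z = -216/11
  (18/5, 0) → Z = -144/5
  (17, 0) → Z = -136
The feasible region is unbounded (it extends along (0, 1), (3, 2)), but Z strictly decreases along every unbounded feasible direction, so there is no improving ray and the maximum is attained at a vertex.

At the optimal vertex, p = 0 and -5p - 11q = -18.
Solving simultaneously gives p = 0, q = 18/11.

p = 0, q = 18/11, maximum Z = -216/11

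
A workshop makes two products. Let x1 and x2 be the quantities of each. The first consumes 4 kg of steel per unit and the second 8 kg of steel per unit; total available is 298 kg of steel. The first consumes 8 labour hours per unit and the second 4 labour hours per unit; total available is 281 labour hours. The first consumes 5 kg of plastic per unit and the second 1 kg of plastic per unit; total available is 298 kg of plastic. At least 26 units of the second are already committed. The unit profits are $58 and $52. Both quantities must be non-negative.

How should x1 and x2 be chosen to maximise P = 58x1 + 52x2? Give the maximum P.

x1 = 22, x2 = 105/4, maximum P = 2641

Extreme points and P = 58x1 + 52x2:
  (0, 149/4) → P = 1937
  (0, 26) → P = 1352
  (22, 105/4) → P = 2641
  (177/8, 26) → P = 10541/4

The binding constraints are 4x1 + 8x2 = 298 and 8x1 + 4x2 = 281.
Solving simultaneously gives x1 = 22, x2 = 105/4.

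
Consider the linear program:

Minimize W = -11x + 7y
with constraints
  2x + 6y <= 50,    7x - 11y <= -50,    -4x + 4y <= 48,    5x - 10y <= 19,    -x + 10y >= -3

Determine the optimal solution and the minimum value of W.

Feasible corners and W = -11x + 7y:
  (125/32, 225/32) → W = 25/4
  (-11/4, 37/4) → W = 95
  (-533/59, -71/59) → W = 5366/59
  (-41/3, -5/3) → W = 416/3

The optimum lies where 2x + 6y = 50 and 7x - 11y = -50.
Solving simultaneously gives x = 125/32, y = 225/32.

x = 125/32, y = 225/32, minimum W = 25/4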